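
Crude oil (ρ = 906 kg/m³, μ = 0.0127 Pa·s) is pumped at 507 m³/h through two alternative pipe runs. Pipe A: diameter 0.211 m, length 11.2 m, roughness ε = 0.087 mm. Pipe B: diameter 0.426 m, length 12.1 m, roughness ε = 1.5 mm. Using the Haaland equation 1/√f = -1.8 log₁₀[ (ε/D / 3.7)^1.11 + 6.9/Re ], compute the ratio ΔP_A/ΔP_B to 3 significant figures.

Pipe A: V = Q/A = 0.1408/0.03497 = 4.028 m/s; Re = 6.063e+04; ε/D = 0.000412; Haaland → f = 0.02126; ΔP_A = f(L/D)(ρV²/2) = 8292 Pa.
Pipe B: V = Q/A = 0.1408/0.1425 = 0.9881 m/s; Re = 3.003e+04; ε/D = 0.00352; Haaland → f = 0.03067; ΔP_B = f(L/D)(ρV²/2) = 385.3 Pa.
ΔP_A/ΔP_B = 8292/385.3 = 21.5.

ΔP_A/ΔP_B ≈ 21.5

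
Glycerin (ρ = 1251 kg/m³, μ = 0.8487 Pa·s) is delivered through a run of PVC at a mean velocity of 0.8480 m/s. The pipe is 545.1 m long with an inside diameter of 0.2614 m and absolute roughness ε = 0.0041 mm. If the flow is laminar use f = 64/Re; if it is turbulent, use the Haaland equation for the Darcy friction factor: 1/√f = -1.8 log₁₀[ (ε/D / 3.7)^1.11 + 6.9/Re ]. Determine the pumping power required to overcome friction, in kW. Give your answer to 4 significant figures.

Reynolds number Re = ρVD/μ = 1251 · 0.848 · 0.2614 / 0.849 = 326.7.
Re < 2300 → laminar flow, so f = 64/Re = 64/326.7 = 0.1959 (the turbulent correlation is not needed).
Darcy-Weisbach: ΔP = f(L/D)(ρV²/2) = 0.1959·(545.1/0.2614)·(1251·0.848²/2) = 0.1959·2085·449.8 = 1.837e+05 Pa.
Q = V·A = 0.848·0.05367 = 0.04551 m³/s.
Pumping power P = QΔP = 0.04551·1.837e+05 = 8361.1 W = 8.361 kW.

P ≈ 8.361 kW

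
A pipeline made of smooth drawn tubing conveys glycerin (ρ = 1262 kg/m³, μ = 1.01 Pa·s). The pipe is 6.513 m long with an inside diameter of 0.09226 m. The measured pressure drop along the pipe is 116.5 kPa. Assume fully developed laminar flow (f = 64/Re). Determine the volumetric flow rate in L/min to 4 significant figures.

For laminar flow, f = 64/Re with Re = ρVD/μ, so Darcy-Weisbach reduces to ΔP = 32μLV/D². Solving for V: V = ΔP·D²/(32μL) = 1.165e+05·(0.09226)²/(32·1.01·6.513) = 4.711 m/s.
Check: Re = ρVD/μ = 1262·4.711·0.09226/1.01 = 543.1 < 2300, so the laminar assumption holds.
Q = V·A = 4.711·(π/4·0.09226²) = 0.03149 m³/s = 1890 L/min.

Q ≈ 1890 L/min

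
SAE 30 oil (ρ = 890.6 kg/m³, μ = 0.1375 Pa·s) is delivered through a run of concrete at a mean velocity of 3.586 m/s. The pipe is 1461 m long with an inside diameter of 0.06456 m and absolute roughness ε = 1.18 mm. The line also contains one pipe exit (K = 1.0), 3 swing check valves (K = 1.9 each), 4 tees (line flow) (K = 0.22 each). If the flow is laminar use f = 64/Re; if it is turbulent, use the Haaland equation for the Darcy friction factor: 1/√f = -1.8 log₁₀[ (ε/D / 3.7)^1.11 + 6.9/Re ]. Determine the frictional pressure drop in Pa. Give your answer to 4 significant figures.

ΔP ≈ 5574000 Pa

Reynolds number Re = ρVD/μ = 890.6 · 3.586 · 0.06456 / 0.138 = 1500.
Re < 2300 → laminar flow, so f = 64/Re = 64/1500 = 0.04268 (the turbulent correlation is not needed).
Total minor-loss coefficient ΣK = 1·1 + 3·1.9 + 4·0.22 = 7.58.
ΔP = [f·L/D + ΣK]·(ρV²/2) = [0.04268·1461/0.06456 + 7.58]·(890.6·3.586²/2) = [965.9 + 7.58]·5726 = 5.574e+06 Pa.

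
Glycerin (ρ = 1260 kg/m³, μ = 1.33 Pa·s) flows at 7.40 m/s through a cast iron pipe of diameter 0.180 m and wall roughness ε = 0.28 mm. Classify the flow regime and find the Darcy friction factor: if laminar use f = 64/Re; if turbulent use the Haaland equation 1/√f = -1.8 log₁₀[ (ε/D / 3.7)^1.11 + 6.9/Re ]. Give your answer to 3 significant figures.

f ≈ 0.0507

Re = ρVD/μ = 1260·7.4·0.18/1.33 = 1262.
Re < 2300 → laminar, so f = 64/Re = 0.05072 (roughness is irrelevant in laminar flow).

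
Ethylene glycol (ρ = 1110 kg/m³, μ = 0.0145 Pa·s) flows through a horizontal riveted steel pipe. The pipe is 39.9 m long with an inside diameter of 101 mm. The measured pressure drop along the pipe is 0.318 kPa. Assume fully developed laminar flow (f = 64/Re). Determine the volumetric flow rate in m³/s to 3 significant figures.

Q ≈ 0.00140 m³/s

For laminar flow, f = 64/Re with Re = ρVD/μ, so Darcy-Weisbach reduces to ΔP = 32μLV/D². Solving for V: V = ΔP·D²/(32μL) = 318·(0.101)²/(32·0.0145·39.9) = 0.1752 m/s.
Check: Re = ρVD/μ = 1110·0.1752·0.101/0.0145 = 1355 < 2300, so the laminar assumption holds.
Q = V·A = 0.1752·(π/4·0.101²) = 0.001404 m³/s = 0.00140 m³/s.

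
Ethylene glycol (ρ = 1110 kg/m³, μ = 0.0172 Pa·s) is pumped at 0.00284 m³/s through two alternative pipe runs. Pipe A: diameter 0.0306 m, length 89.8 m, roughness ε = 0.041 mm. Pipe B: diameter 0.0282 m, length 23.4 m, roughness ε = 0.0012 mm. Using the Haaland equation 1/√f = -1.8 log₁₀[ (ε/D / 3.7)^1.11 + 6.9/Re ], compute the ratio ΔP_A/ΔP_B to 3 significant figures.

Pipe A: V = Q/A = 0.00284/0.0007354 = 3.862 m/s; Re = 7626; ε/D = 0.00134; Haaland → f = 0.03484; ΔP_A = f(L/D)(ρV²/2) = 8.463e+05 Pa.
Pipe B: V = Q/A = 0.00284/0.0006246 = 4.547 m/s; Re = 8275; ε/D = 4.26e-05; Haaland → f = 0.03259; ΔP_B = f(L/D)(ρV²/2) = 3.104e+05 Pa.
ΔP_A/ΔP_B = 8.463e+05/3.104e+05 = 2.73.

ΔP_A/ΔP_B ≈ 2.73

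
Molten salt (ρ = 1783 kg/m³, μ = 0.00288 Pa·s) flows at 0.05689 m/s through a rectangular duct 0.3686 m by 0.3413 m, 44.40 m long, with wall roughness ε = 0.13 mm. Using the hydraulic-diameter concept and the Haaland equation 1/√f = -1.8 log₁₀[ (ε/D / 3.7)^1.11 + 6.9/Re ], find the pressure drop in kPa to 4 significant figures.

ΔP ≈ 0.01069 kPa

Hydraulic diameter D_h = 4A/P = 4·(0.3686·0.3413)/(2·(0.3686+0.3413)) = 0.5032/1.42 = 0.3544 m.
Re = ρVD_h/μ = 1783·0.05689·0.3544/0.00288 = 1.248e+04.
ε/D_h = 0.00013/0.3544 = 0.000367; Haaland gives 1/√f = -1.8 log₁₀[3.6e-05+0.000553] = 5.814, so f = 0.02958.
ΔP = f(L/D_h)(ρV²/2) = 0.02958·44.4/0.3544·2.885 = 10.69 Pa.
ΔP = 0.01069 kPa.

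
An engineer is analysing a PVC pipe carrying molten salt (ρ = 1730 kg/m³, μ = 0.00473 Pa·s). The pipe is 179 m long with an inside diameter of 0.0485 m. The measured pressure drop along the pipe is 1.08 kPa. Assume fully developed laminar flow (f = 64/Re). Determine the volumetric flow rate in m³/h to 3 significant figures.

For laminar flow, f = 64/Re with Re = ρVD/μ, so Darcy-Weisbach reduces to ΔP = 32μLV/D². Solving for V: V = ΔP·D²/(32μL) = 1080·(0.0485)²/(32·0.00473·179) = 0.09377 m/s.
Check: Re = ρVD/μ = 1730·0.09377·0.0485/0.00473 = 1663 < 2300, so the laminar assumption holds.
Q = V·A = 0.09377·(π/4·0.0485²) = 0.0001732 m³/s = 0.624 m³/h.

Q ≈ 0.624 m³/h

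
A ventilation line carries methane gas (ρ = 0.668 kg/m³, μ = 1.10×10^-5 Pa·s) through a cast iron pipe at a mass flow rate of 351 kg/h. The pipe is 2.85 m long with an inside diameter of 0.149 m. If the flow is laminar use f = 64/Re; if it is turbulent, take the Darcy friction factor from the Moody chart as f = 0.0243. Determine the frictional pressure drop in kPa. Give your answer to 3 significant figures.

ΔP ≈ 0.0109 kPa

ṁ = 351 kg/h = 351/3600 = 0.0975 kg/s.
A = πD²/4 = π(0.149)²/4 = 0.01744 m²; mean velocity V = ṁ/(ρA) = 0.0975/(0.668 · 0.01744) = 8.371 m/s.
Reynolds number Re = ρVD/μ = 0.668 · 8.371 · 0.149 / 1.1e-05 = 7.574e+04.
Re > 4000 → turbulent; use the Moody-chart value f = 0.0243.
Darcy-Weisbach: ΔP = f(L/D)(ρV²/2) = 0.0243·(2.85/0.149)·(0.668·8.371²/2) = 0.0243·19.13·23.4 = 10.88 Pa.
ΔP = 10.88 Pa = 0.0109 kPa.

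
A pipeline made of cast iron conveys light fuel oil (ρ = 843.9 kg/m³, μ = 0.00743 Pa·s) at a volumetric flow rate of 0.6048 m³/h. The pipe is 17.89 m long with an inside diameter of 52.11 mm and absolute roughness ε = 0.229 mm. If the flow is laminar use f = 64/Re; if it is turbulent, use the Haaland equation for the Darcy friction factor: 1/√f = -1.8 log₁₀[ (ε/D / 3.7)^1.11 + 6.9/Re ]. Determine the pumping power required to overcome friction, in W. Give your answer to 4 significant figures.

P ≈ 0.02073 W

Q = 0.6048 m³/h = 0.6048/3600 = 0.000168 m³/s.
Cross-sectional area A = πD²/4 = π(0.05211)²/4 = 0.002133 m²; mean velocity V = Q/A = 0.000168/0.002133 = 0.07877 m/s.
Reynolds number Re = ρVD/μ = 843.9 · 0.07877 · 0.05211 / 0.00743 = 466.2.
Re < 2300 → laminar flow, so f = 64/Re = 64/466.2 = 0.1373 (the turbulent correlation is not needed).
Darcy-Weisbach: ΔP = f(L/D)(ρV²/2) = 0.1373·(17.89/0.05211)·(843.9·0.07877²/2) = 0.1373·343.3·2.618 = 123.4 Pa.
Pumping power P = QΔP = 0.000168·123.4 = 0.020730 W = 0.02073 W.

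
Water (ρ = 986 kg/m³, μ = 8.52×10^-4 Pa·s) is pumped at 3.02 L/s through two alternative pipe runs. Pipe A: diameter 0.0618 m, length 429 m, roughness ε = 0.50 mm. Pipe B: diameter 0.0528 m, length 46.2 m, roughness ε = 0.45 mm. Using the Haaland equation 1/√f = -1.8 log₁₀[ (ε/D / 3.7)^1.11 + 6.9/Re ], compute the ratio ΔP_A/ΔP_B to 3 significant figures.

ΔP_A/ΔP_B ≈ 4.17

Pipe A: V = Q/A = 0.00302/0.003 = 1.007 m/s; Re = 7.201e+04; ε/D = 0.00809; Haaland → f = 0.03627; ΔP_A = f(L/D)(ρV²/2) = 1.258e+05 Pa.
Pipe B: V = Q/A = 0.00302/0.00219 = 1.379 m/s; Re = 8.428e+04; ε/D = 0.00852; Haaland → f = 0.03673; ΔP_B = f(L/D)(ρV²/2) = 3.015e+04 Pa.
ΔP_A/ΔP_B = 1.258e+05/3.015e+04 = 4.17.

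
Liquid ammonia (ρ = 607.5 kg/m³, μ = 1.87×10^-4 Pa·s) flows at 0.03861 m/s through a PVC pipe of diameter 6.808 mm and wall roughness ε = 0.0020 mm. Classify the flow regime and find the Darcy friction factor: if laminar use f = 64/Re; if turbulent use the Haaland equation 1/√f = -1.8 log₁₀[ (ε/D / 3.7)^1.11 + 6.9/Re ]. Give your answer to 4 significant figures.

f ≈ 0.07495

Re = ρVD/μ = 607.5·0.03861·0.006808/0.000187 = 853.9.
Re < 2300 → laminar, so f = 64/Re = 0.07495 (roughness is irrelevant in laminar flow).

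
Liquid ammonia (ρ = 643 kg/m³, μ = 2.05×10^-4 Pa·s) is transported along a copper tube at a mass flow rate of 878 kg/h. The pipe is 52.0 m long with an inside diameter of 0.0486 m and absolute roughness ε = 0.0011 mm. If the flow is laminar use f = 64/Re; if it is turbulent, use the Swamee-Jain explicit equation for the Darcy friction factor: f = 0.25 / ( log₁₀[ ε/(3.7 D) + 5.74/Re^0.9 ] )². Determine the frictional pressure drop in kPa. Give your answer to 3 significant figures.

ṁ = 878 kg/h = 878/3600 = 0.2439 kg/s.
A = πD²/4 = π(0.0486)²/4 = 0.001855 m²; mean velocity V = ṁ/(ρA) = 0.2439/(643 · 0.001855) = 0.2045 m/s.
Reynolds number Re = ρVD/μ = 643 · 0.2045 · 0.0486 / 0.000205 = 3.117e+04.
Re > 4000 → turbulent. Relative roughness ε/D = 1.1e-06/0.0486 = 2.26e-05. Swamee-Jain: f = 0.25/(log₁₀[2.26e-05/3.7 + 5.74/3.117e+04^0.9])² = 0.25/(log₁₀[6.12e-06 + 0.000518])² = 0.25/(-3.28)² = 0.02323.
Darcy-Weisbach: ΔP = f(L/D)(ρV²/2) = 0.02323·(52/0.0486)·(643·0.2045²/2) = 0.02323·1070·13.44 = 334.1 Pa.
ΔP = 334.1 Pa = 0.334 kPa.

ΔP ≈ 0.334 kPa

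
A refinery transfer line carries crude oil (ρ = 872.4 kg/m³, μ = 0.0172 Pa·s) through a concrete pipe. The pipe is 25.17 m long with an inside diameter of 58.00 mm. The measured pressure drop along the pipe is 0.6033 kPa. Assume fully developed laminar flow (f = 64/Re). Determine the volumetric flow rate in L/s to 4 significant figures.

For laminar flow, f = 64/Re with Re = ρVD/μ, so Darcy-Weisbach reduces to ΔP = 32μLV/D². Solving for V: V = ΔP·D²/(32μL) = 603.3·(0.058)²/(32·0.0172·25.17) = 0.1465 m/s.
Check: Re = ρVD/μ = 872.4·0.1465·0.058/0.0172 = 431 < 2300, so the laminar assumption holds.
Q = V·A = 0.1465·(π/4·0.058²) = 0.0003871 m³/s = 0.3871 L/s.

Q ≈ 0.3871 L/s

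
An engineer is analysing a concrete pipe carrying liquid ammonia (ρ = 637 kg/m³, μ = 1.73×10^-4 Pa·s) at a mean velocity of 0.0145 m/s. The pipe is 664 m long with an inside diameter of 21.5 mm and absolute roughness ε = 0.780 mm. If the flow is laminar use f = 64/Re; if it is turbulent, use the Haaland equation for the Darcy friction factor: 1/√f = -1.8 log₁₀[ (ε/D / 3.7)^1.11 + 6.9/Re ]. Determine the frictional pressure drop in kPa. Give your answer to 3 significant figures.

ΔP ≈ 0.115 kPa

Reynolds number Re = ρVD/μ = 637 · 0.0145 · 0.0215 / 0.000173 = 1148.
Re < 2300 → laminar flow, so f = 64/Re = 64/1148 = 0.05575 (the turbulent correlation is not needed).
Darcy-Weisbach: ΔP = f(L/D)(ρV²/2) = 0.05575·(664/0.0215)·(637·0.0145²/2) = 0.05575·3.088e+04·0.06696 = 115.3 Pa.
ΔP = 115.3 Pa = 0.115 kPa.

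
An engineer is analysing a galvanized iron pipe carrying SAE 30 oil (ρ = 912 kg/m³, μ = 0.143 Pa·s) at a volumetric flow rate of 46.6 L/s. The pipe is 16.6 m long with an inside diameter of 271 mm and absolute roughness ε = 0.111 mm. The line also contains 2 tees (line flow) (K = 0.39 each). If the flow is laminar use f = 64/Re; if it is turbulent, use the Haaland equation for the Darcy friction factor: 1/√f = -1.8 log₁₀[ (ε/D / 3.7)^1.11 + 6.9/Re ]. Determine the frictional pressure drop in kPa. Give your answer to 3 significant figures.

Q = 46.6 L/s = 46.6/1000 = 0.0466 m³/s.
Cross-sectional area A = πD²/4 = π(0.271)²/4 = 0.05768 m²; mean velocity V = Q/A = 0.0466/0.05768 = 0.8079 m/s.
Reynolds number Re = ρVD/μ = 912 · 0.8079 · 0.271 / 0.143 = 1396.
Re < 2300 → laminar flow, so f = 64/Re = 64/1396 = 0.04583 (the turbulent correlation is not needed).
Total minor-loss coefficient ΣK = 2·0.39 = 0.78.
ΔP = [f·L/D + ΣK]·(ρV²/2) = [0.04583·16.6/0.271 + 0.78]·(912·0.8079²/2) = [2.808 + 0.78]·297.6 = 1068 Pa.
ΔP = 1068 Pa = 1.07 kPa.

ΔP ≈ 1.07 kPa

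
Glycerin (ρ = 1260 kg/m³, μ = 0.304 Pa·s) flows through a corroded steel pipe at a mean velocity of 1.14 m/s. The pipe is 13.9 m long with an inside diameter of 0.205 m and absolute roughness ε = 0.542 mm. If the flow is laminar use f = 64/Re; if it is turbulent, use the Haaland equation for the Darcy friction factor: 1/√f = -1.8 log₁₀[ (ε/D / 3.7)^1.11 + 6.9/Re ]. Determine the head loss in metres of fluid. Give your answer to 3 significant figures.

Reynolds number Re = ρVD/μ = 1260 · 1.14 · 0.205 / 0.304 = 968.6.
Re < 2300 → laminar flow, so f = 64/Re = 64/968.6 = 0.06607 (the turbulent correlation is not needed).
Darcy-Weisbach: ΔP = f(L/D)(ρV²/2) = 0.06607·(13.9/0.205)·(1260·1.14²/2) = 0.06607·67.8·818.7 = 3668 Pa.
Head loss h_f = ΔP/(ρg) = 3668/(1260·9.81) = 0.297 m.

h_f ≈ 0.297 m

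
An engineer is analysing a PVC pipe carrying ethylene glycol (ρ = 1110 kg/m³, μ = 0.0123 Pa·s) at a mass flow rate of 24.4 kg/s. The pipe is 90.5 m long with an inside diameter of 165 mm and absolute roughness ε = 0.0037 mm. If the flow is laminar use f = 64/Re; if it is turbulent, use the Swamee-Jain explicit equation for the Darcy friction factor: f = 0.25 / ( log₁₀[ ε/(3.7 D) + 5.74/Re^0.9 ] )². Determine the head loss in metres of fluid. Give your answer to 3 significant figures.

h_f ≈ 0.818 m

A = πD²/4 = π(0.165)²/4 = 0.02138 m²; mean velocity V = ṁ/(ρA) = 24.4/(1110 · 0.02138) = 1.028 m/s.
Reynolds number Re = ρVD/μ = 1110 · 1.028 · 0.165 / 0.0123 = 1.531e+04.
Re > 4000 → turbulent. Relative roughness ε/D = 3.7e-06/0.165 = 2.24e-05. Swamee-Jain: f = 0.25/(log₁₀[2.24e-05/3.7 + 5.74/1.531e+04^0.9])² = 0.25/(log₁₀[6.06e-06 + 0.000983])² = 0.25/(-3.005)² = 0.02769.
Darcy-Weisbach: ΔP = f(L/D)(ρV²/2) = 0.02769·(90.5/0.165)·(1110·1.028²/2) = 0.02769·548.5·586.6 = 8908 Pa.
Head loss h_f = ΔP/(ρg) = 8908/(1110·9.81) = 0.818 m.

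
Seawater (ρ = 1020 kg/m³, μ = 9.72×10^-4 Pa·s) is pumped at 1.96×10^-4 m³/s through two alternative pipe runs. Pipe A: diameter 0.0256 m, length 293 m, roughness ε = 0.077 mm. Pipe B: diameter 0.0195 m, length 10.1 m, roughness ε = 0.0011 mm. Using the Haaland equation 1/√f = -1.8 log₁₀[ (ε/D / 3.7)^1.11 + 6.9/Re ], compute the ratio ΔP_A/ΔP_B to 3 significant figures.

ΔP_A/ΔP_B ≈ 9.04

Pipe A: V = Q/A = 0.000196/0.0005147 = 0.3808 m/s; Re = 1.023e+04; ε/D = 0.00301; Haaland → f = 0.03475; ΔP_A = f(L/D)(ρV²/2) = 2.941e+04 Pa.
Pipe B: V = Q/A = 0.000196/0.0002986 = 0.6563 m/s; Re = 1.343e+04; ε/D = 5.64e-05; Haaland → f = 0.02859; ΔP_B = f(L/D)(ρV²/2) = 3253 Pa.
ΔP_A/ΔP_B = 2.941e+04/3253 = 9.04.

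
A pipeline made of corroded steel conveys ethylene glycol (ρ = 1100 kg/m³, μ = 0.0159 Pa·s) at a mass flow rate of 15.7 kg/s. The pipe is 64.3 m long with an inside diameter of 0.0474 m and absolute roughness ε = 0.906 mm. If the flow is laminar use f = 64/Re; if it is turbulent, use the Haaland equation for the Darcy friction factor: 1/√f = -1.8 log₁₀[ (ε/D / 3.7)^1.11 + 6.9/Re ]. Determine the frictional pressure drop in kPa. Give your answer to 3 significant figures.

ΔP ≈ 2410 kPa

A = πD²/4 = π(0.0474)²/4 = 0.001765 m²; mean velocity V = ṁ/(ρA) = 15.7/(1100 · 0.001765) = 8.088 m/s.
Reynolds number Re = ρVD/μ = 1100 · 8.088 · 0.0474 / 0.0159 = 2.652e+04.
Re > 4000 → turbulent. Relative roughness ε/D = 0.000906/0.0474 = 0.0191. Haaland: 1/√f = -1.8 log₁₀[(0.0191/3.7)^1.11 + 6.9/2.652e+04] = -1.8 log₁₀[0.00289 + 0.00026] = 4.502, so f = 0.04934.
Darcy-Weisbach: ΔP = f(L/D)(ρV²/2) = 0.04934·(64.3/0.0474)·(1100·8.088²/2) = 0.04934·1357·3.598e+04 = 2.408e+06 Pa.
ΔP = 2.408e+06 Pa = 2410 kPa.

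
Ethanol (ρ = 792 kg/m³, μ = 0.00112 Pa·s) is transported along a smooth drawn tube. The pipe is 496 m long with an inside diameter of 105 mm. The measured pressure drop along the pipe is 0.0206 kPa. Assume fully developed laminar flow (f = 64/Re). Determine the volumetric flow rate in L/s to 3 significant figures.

For laminar flow, f = 64/Re with Re = ρVD/μ, so Darcy-Weisbach reduces to ΔP = 32μLV/D². Solving for V: V = ΔP·D²/(32μL) = 20.6·(0.105)²/(32·0.00112·496) = 0.01278 m/s.
Check: Re = ρVD/μ = 792·0.01278·0.105/0.00112 = 948.6 < 2300, so the laminar assumption holds.
Q = V·A = 0.01278·(π/4·0.105²) = 0.0001106 m³/s = 0.111 L/s.

Q ≈ 0.111 L/s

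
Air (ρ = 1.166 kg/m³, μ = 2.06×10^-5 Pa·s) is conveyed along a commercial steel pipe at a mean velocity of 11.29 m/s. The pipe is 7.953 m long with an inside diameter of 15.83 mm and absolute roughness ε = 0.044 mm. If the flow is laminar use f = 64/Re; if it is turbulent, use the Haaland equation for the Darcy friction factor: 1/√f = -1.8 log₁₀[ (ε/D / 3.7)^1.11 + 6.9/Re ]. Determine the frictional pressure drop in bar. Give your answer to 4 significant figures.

ΔP ≈ 0.01289 bar

Reynolds number Re = ρVD/μ = 1.166 · 11.29 · 0.01583 / 2.06e-05 = 1.012e+04.
Re > 4000 → turbulent. Relative roughness ε/D = 4.4e-05/0.01583 = 0.00278. Haaland: 1/√f = -1.8 log₁₀[(0.00278/3.7)^1.11 + 6.9/1.012e+04] = -1.8 log₁₀[0.00034 + 0.000682] = 5.383, so f = 0.03452.
Darcy-Weisbach: ΔP = f(L/D)(ρV²/2) = 0.03452·(7.953/0.01583)·(1.166·11.29²/2) = 0.03452·502.4·74.31 = 1289 Pa.
ΔP = 1289 Pa = 0.01289 bar.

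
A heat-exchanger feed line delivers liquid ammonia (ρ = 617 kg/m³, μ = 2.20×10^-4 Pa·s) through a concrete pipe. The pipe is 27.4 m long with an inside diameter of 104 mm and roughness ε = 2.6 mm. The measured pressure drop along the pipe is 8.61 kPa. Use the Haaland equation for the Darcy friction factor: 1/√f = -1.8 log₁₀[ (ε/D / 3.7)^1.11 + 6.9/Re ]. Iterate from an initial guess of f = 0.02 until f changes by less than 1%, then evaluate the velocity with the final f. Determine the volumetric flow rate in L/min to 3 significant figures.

Q ≈ 719 L/min

Rearranging Darcy-Weisbach: V = √(2·ΔP·D/(f·L·ρ)). With ε/D = 0.0026/0.104 = 0.025, iterate starting from f = 0.02:
  f = 0.02 → V = √(2·8610·0.104/(0.02·27.4·617)) = 2.301 m/s; Re = ρVD/μ = 6.713e+05; f → 0.05323
  f = 0.05323 → V = 1.411 m/s; Re = 4.114e+05; f → 0.05327
Converged (Δf/f < 1%). With the final f = 0.05327: V = √(2·8610·0.104/(0.05327·27.4·617)) = 1.41 m/s.
Q = V·A = 1.41·(π/4·0.104²) = 0.01198 m³/s = 719 L/min.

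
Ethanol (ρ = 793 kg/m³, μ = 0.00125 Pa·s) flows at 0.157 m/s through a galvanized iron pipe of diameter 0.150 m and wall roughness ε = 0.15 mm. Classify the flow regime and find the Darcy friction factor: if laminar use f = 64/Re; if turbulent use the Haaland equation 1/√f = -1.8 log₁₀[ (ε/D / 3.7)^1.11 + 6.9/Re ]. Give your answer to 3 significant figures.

f ≈ 0.0293

Re = ρVD/μ = 793·0.157·0.15/0.00125 = 1.494e+04.
Re > 4000 → turbulent. ε/D = 0.00015/0.15 = 0.001; Haaland: 1/√f = -1.8 log₁₀[0.000109 + 0.000462] = 5.838, so f = 0.02934.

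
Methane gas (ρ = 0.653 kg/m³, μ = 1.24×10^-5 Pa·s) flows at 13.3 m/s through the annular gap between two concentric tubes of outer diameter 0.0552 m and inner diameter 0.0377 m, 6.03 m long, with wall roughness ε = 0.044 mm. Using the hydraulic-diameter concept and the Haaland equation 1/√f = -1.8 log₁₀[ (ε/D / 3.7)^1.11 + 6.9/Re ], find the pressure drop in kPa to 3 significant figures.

Hydraulic diameter D_h = 4A/P = D_o - D_i = 0.0552 - 0.0377 = 0.0175 m.
Re = ρVD_h/μ = 0.653·13.3·0.0175/1.24e-05 = 1.226e+04.
ε/D_h = 4.4e-05/0.0175 = 0.00251; Haaland gives 1/√f = -1.8 log₁₀[0.000305+0.000563] = 5.511, so f = 0.03293.
ΔP = f(L/D_h)(ρV²/2) = 0.03293·6.03/0.0175·57.75 = 655.2 Pa.
ΔP = 0.655 kPa.

ΔP ≈ 0.655 kPa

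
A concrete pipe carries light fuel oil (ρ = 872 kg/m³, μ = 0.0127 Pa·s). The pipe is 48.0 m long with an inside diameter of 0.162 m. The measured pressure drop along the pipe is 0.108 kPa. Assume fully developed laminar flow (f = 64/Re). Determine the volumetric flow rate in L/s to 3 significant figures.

Q ≈ 2.99 L/s

For laminar flow, f = 64/Re with Re = ρVD/μ, so Darcy-Weisbach reduces to ΔP = 32μLV/D². Solving for V: V = ΔP·D²/(32μL) = 108·(0.162)²/(32·0.0127·48) = 0.1453 m/s.
Check: Re = ρVD/μ = 872·0.1453·0.162/0.0127 = 1616 < 2300, so the laminar assumption holds.
Q = V·A = 0.1453·(π/4·0.162²) = 0.002995 m³/s = 2.99 L/s.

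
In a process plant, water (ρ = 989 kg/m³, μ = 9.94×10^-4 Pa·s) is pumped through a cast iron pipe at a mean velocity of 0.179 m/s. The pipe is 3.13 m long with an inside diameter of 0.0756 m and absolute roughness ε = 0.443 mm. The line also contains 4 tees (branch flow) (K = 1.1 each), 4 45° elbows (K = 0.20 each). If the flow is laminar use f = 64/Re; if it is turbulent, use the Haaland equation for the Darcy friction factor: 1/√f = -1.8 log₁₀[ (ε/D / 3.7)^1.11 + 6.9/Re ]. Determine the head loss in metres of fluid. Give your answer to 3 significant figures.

h_f ≈ 0.0110 m

Reynolds number Re = ρVD/μ = 989 · 0.179 · 0.0756 / 0.000994 = 1.346e+04.
Re > 4000 → turbulent. Relative roughness ε/D = 0.000443/0.0756 = 0.00586. Haaland: 1/√f = -1.8 log₁₀[(0.00586/3.7)^1.11 + 6.9/1.346e+04] = -1.8 log₁₀[0.000779 + 0.000512] = 5.2, so f = 0.03698.
Total minor-loss coefficient ΣK = 4·1.1 + 4·0.2 = 5.2.
ΔP = [f·L/D + ΣK]·(ρV²/2) = [0.03698·3.13/0.0756 + 5.2]·(989·0.179²/2) = [1.531 + 5.2]·15.84 = 106.7 Pa.
Head loss h_f = ΔP/(ρg) = 106.7/(989·9.81) = 0.0110 m.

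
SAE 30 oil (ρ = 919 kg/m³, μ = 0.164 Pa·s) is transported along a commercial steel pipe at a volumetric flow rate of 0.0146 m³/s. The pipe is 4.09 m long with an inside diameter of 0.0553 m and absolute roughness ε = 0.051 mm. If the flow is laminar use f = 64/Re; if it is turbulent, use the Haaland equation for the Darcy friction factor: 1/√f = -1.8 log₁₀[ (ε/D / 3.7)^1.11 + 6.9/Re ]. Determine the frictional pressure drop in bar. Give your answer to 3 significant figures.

Cross-sectional area A = πD²/4 = π(0.0553)²/4 = 0.002402 m²; mean velocity V = Q/A = 0.0146/0.002402 = 6.079 m/s.
Reynolds number Re = ρVD/μ = 919 · 6.079 · 0.0553 / 0.164 = 1884.
Re < 2300 → laminar flow, so f = 64/Re = 64/1884 = 0.03398 (the turbulent correlation is not needed).
Darcy-Weisbach: ΔP = f(L/D)(ρV²/2) = 0.03398·(4.09/0.0553)·(919·6.079²/2) = 0.03398·73.96·1.698e+04 = 4.267e+04 Pa.
ΔP = 4.267e+04 Pa = 0.427 bar.

ΔP ≈ 0.427 bar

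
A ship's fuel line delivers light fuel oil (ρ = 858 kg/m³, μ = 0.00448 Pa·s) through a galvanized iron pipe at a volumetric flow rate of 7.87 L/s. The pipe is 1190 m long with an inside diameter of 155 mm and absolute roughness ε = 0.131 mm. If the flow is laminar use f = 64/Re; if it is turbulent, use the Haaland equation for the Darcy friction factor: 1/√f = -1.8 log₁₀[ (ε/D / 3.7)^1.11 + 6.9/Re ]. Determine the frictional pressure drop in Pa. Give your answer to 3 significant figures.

Q = 7.87 L/s = 7.87/1000 = 0.00787 m³/s.
Cross-sectional area A = πD²/4 = π(0.155)²/4 = 0.01887 m²; mean velocity V = Q/A = 0.00787/0.01887 = 0.4171 m/s.
Reynolds number Re = ρVD/μ = 858 · 0.4171 · 0.155 / 0.00448 = 1.238e+04.
Re > 4000 → turbulent. Relative roughness ε/D = 0.000131/0.155 = 0.000845. Haaland: 1/√f = -1.8 log₁₀[(0.000845/3.7)^1.11 + 6.9/1.238e+04] = -1.8 log₁₀[9.08e-05 + 0.000557] = 5.739, so f = 0.03036.
Darcy-Weisbach: ΔP = f(L/D)(ρV²/2) = 0.03036·(1190/0.155)·(858·0.4171²/2) = 0.03036·7677·74.63 = 1.74e+04 Pa.

ΔP ≈ 17400 Pa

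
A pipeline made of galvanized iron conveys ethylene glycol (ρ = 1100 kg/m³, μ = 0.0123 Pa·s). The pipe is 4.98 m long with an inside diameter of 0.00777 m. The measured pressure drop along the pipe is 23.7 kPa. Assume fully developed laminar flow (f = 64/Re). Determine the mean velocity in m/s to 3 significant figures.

V ≈ 0.730 m/s

For laminar flow, f = 64/Re with Re = ρVD/μ, so Darcy-Weisbach reduces to ΔP = 32μLV/D². Solving for V: V = ΔP·D²/(32μL) = 2.37e+04·(0.00777)²/(32·0.0123·4.98) = 0.73 m/s.
Check: Re = ρVD/μ = 1100·0.73·0.00777/0.0123 = 507.2 < 2300, so the laminar assumption holds.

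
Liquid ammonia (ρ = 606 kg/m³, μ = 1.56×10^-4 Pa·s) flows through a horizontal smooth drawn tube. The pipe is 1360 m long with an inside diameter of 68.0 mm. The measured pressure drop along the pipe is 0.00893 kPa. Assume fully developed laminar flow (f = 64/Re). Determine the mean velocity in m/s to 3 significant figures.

V ≈ 0.00608 m/s

For laminar flow, f = 64/Re with Re = ρVD/μ, so Darcy-Weisbach reduces to ΔP = 32μLV/D². Solving for V: V = ΔP·D²/(32μL) = 8.93·(0.068)²/(32·0.000156·1360) = 0.006082 m/s.
Check: Re = ρVD/μ = 606·0.006082·0.068/0.000156 = 1607 < 2300, so the laminar assumption holds.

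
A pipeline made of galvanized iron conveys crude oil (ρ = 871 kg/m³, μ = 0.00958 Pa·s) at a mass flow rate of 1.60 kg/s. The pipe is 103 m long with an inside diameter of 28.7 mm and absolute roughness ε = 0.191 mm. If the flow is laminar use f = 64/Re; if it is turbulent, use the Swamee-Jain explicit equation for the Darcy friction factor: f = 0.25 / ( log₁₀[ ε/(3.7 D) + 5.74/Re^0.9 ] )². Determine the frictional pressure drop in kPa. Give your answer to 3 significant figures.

ΔP ≈ 532 kPa

A = πD²/4 = π(0.0287)²/4 = 0.0006469 m²; mean velocity V = ṁ/(ρA) = 1.6/(871 · 0.0006469) = 2.84 m/s.
Reynolds number Re = ρVD/μ = 871 · 2.84 · 0.0287 / 0.00958 = 7409.
Re > 4000 → turbulent. Relative roughness ε/D = 0.000191/0.0287 = 0.00666. Swamee-Jain: f = 0.25/(log₁₀[0.00666/3.7 + 5.74/7409^0.9])² = 0.25/(log₁₀[0.0018 + 0.00189])² = 0.25/(-2.433)² = 0.04222.
Darcy-Weisbach: ΔP = f(L/D)(ρV²/2) = 0.04222·(103/0.0287)·(871·2.84²/2) = 0.04222·3589·3511 = 5.321e+05 Pa.
ΔP = 5.321e+05 Pa = 532 kPa.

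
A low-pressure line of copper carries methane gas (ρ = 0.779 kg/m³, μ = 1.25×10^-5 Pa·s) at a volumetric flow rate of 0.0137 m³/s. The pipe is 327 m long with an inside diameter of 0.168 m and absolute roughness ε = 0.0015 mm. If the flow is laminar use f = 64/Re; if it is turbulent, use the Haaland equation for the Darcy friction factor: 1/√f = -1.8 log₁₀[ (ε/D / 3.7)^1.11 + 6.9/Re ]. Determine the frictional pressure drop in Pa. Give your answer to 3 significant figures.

ΔP ≈ 10.1 Pa

Cross-sectional area A = πD²/4 = π(0.168)²/4 = 0.02217 m²; mean velocity V = Q/A = 0.0137/0.02217 = 0.618 m/s.
Reynolds number Re = ρVD/μ = 0.779 · 0.618 · 0.168 / 1.25e-05 = 6471.
Re > 4000 → turbulent. Relative roughness ε/D = 1.5e-06/0.168 = 8.93e-06. Haaland: 1/√f = -1.8 log₁₀[(8.93e-06/3.7)^1.11 + 6.9/6471] = -1.8 log₁₀[5.82e-07 + 0.00107] = 5.349, so f = 0.03495.
Darcy-Weisbach: ΔP = f(L/D)(ρV²/2) = 0.03495·(327/0.168)·(0.779·0.618²/2) = 0.03495·1946·0.1488 = 10.12 Pa.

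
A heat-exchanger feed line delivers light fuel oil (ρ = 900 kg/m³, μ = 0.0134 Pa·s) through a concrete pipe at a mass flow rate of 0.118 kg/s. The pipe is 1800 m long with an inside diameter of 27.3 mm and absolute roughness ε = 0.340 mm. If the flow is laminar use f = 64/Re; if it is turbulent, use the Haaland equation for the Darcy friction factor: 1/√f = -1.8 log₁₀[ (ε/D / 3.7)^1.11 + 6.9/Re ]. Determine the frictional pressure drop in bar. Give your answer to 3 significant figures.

ΔP ≈ 2.32 bar

A = πD²/4 = π(0.0273)²/4 = 0.0005853 m²; mean velocity V = ṁ/(ρA) = 0.118/(900 · 0.0005853) = 0.224 m/s.
Reynolds number Re = ρVD/μ = 900 · 0.224 · 0.0273 / 0.0134 = 410.7.
Re < 2300 → laminar flow, so f = 64/Re = 64/410.7 = 0.1558 (the turbulent correlation is not needed).
Darcy-Weisbach: ΔP = f(L/D)(ρV²/2) = 0.1558·(1800/0.0273)·(900·0.224²/2) = 0.1558·6.593e+04·22.58 = 2.32e+05 Pa.
ΔP = 2.32e+05 Pa = 2.32 bar.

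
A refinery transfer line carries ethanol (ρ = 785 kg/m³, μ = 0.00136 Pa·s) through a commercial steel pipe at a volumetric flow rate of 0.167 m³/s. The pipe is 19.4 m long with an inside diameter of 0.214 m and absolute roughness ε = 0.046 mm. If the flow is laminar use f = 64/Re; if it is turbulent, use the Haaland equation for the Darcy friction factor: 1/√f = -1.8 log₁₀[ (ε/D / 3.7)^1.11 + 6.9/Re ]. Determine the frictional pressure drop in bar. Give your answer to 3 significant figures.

ΔP ≈ 0.117 bar

Cross-sectional area A = πD²/4 = π(0.214)²/4 = 0.03597 m²; mean velocity V = Q/A = 0.167/0.03597 = 4.643 m/s.
Reynolds number Re = ρVD/μ = 785 · 4.643 · 0.214 / 0.00136 = 5.735e+05.
Re > 4000 → turbulent. Relative roughness ε/D = 4.6e-05/0.214 = 0.000215. Haaland: 1/√f = -1.8 log₁₀[(0.000215/3.7)^1.11 + 6.9/5.735e+05] = -1.8 log₁₀[1.99e-05 + 1.2e-05] = 8.093, so f = 0.01527.
Darcy-Weisbach: ΔP = f(L/D)(ρV²/2) = 0.01527·(19.4/0.214)·(785·4.643²/2) = 0.01527·90.65·8461 = 1.171e+04 Pa.
ΔP = 1.171e+04 Pa = 0.117 bar.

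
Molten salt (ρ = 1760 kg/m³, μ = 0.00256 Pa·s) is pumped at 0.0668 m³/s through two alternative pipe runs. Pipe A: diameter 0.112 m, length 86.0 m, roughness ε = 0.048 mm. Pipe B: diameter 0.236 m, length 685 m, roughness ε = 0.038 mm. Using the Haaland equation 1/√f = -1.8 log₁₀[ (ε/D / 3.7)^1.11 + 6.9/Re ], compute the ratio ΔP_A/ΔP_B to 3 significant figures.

ΔP_A/ΔP_B ≈ 5.52

Pipe A: V = Q/A = 0.0668/0.009852 = 6.78 m/s; Re = 5.221e+05; ε/D = 0.000429; Haaland → f = 0.01707; ΔP_A = f(L/D)(ρV²/2) = 5.303e+05 Pa.
Pipe B: V = Q/A = 0.0668/0.04374 = 1.527 m/s; Re = 2.478e+05; ε/D = 0.000161; Haaland → f = 0.01613; ΔP_B = f(L/D)(ρV²/2) = 9.609e+04 Pa.
ΔP_A/ΔP_B = 5.303e+05/9.609e+04 = 5.52.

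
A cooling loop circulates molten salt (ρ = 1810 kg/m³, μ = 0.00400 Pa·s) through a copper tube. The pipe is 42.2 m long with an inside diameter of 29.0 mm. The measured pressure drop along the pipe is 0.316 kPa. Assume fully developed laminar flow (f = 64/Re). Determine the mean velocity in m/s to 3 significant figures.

V ≈ 0.0492 m/s

For laminar flow, f = 64/Re with Re = ρVD/μ, so Darcy-Weisbach reduces to ΔP = 32μLV/D². Solving for V: V = ΔP·D²/(32μL) = 316·(0.029)²/(32·0.004·42.2) = 0.0492 m/s.
Check: Re = ρVD/μ = 1810·0.0492·0.029/0.004 = 645.6 < 2300, so the laminar assumption holds.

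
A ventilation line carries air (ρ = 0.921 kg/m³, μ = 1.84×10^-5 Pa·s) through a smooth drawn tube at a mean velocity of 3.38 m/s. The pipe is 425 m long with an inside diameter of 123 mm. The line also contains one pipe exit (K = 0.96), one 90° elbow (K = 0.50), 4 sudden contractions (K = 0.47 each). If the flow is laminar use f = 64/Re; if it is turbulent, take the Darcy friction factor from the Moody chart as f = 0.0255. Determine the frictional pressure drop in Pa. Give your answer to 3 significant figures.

Reynolds number Re = ρVD/μ = 0.921 · 3.38 · 0.123 / 1.84e-05 = 2.081e+04.
Re > 4000 → turbulent; use the Moody-chart value f = 0.0255.
Total minor-loss coefficient ΣK = 1·0.96 + 1·0.5 + 4·0.47 = 3.34.
ΔP = [f·L/D + ΣK]·(ρV²/2) = [0.0255·425/0.123 + 3.34]·(0.921·3.38²/2) = [88.11 + 3.34]·5.261 = 481.1 Pa.

ΔP ≈ 481 Pa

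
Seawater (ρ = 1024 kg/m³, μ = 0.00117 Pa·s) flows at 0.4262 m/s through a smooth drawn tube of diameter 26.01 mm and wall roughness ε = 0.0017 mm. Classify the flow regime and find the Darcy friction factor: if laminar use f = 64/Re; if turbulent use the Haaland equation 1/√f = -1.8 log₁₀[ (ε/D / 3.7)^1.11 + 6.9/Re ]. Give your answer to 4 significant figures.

f ≈ 0.03121

Re = ρVD/μ = 1024·0.4262·0.02601/0.00117 = 9702.
Re > 4000 → turbulent. ε/D = 1.7e-06/0.02601 = 6.54e-05; Haaland: 1/√f = -1.8 log₁₀[5.3e-06 + 0.000711] = 5.661, so f = 0.03121.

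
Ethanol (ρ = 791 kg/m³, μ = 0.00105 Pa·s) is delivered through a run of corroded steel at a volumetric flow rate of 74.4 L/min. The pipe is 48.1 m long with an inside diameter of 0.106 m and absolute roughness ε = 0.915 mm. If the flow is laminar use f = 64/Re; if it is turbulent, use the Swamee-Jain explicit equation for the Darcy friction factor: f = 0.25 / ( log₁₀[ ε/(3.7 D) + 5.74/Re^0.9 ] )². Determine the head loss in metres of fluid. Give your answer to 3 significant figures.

Q = 74.4 L/min = 74.4/60000 = 0.00124 m³/s.
Cross-sectional area A = πD²/4 = π(0.106)²/4 = 0.008825 m²; mean velocity V = Q/A = 0.00124/0.008825 = 0.1405 m/s.
Reynolds number Re = ρVD/μ = 791 · 0.1405 · 0.106 / 0.00105 = 1.122e+04.
Re > 4000 → turbulent. Relative roughness ε/D = 0.000915/0.106 = 0.00863. Swamee-Jain: f = 0.25/(log₁₀[0.00863/3.7 + 5.74/1.122e+04^0.9])² = 0.25/(log₁₀[0.00233 + 0.0013])² = 0.25/(-2.44)² = 0.042.
Darcy-Weisbach: ΔP = f(L/D)(ρV²/2) = 0.042·(48.1/0.106)·(791·0.1405²/2) = 0.042·453.8·7.809 = 148.8 Pa.
Head loss h_f = ΔP/(ρg) = 148.8/(791·9.81) = 0.0192 m.

h_f ≈ 0.0192 m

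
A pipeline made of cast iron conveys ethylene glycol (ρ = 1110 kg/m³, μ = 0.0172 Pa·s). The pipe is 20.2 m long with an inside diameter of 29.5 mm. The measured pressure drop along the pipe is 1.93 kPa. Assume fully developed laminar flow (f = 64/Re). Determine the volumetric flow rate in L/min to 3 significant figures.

For laminar flow, f = 64/Re with Re = ρVD/μ, so Darcy-Weisbach reduces to ΔP = 32μLV/D². Solving for V: V = ΔP·D²/(32μL) = 1930·(0.0295)²/(32·0.0172·20.2) = 0.1511 m/s.
Check: Re = ρVD/μ = 1110·0.1511·0.0295/0.0172 = 287.6 < 2300, so the laminar assumption holds.
Q = V·A = 0.1511·(π/4·0.0295²) = 0.0001033 m³/s = 6.20 L/min.

Q ≈ 6.20 L/min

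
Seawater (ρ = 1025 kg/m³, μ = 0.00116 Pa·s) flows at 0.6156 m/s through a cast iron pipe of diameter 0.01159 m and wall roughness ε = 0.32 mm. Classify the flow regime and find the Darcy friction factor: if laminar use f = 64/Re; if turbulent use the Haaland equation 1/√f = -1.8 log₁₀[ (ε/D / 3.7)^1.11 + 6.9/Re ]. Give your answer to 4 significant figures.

Re = ρVD/μ = 1025·0.6156·0.01159/0.00116 = 6304.
Re > 4000 → turbulent. ε/D = 0.00032/0.01159 = 0.0276; Haaland: 1/√f = -1.8 log₁₀[0.00435 + 0.00109] = 4.075, so f = 0.06023.

f ≈ 0.06023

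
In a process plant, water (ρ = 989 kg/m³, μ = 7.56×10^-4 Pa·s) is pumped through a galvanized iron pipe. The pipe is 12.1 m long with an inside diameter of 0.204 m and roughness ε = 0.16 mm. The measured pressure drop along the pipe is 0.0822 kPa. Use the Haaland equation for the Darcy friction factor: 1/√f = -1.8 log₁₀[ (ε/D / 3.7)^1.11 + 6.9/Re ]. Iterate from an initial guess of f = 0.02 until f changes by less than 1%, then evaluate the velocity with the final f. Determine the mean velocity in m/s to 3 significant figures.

V ≈ 0.363 m/s

Rearranging Darcy-Weisbach: V = √(2·ΔP·D/(f·L·ρ)). With ε/D = 0.00016/0.204 = 0.000784, iterate starting from f = 0.02:
  f = 0.02 → V = √(2·82.2·0.204/(0.02·12.1·989)) = 0.3743 m/s; Re = ρVD/μ = 9.99e+04; f → 0.02119
  f = 0.02119 → V = 0.3637 m/s; Re = 9.705e+04; f → 0.02126
Converged (Δf/f < 1%). With the final f = 0.02126: V = √(2·82.2·0.204/(0.02126·12.1·989)) = 0.3631 m/s.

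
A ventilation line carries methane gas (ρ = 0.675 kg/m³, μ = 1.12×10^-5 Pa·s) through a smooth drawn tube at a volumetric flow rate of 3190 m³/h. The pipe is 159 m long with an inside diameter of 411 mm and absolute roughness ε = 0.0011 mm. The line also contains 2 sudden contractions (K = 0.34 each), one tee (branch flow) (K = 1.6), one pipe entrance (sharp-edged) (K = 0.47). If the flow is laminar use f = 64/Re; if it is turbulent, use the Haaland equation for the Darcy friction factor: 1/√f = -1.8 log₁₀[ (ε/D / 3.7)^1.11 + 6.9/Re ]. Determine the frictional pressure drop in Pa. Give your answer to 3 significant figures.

Q = 3190 m³/h = 3190/3600 = 0.8861 m³/s.
Cross-sectional area A = πD²/4 = π(0.411)²/4 = 0.1327 m²; mean velocity V = Q/A = 0.8861/0.1327 = 6.679 m/s.
Reynolds number Re = ρVD/μ = 0.675 · 6.679 · 0.411 / 1.12e-05 = 1.654e+05.
Re > 4000 → turbulent. Relative roughness ε/D = 1.1e-06/0.411 = 2.68e-06. Haaland: 1/√f = -1.8 log₁₀[(2.68e-06/3.7)^1.11 + 6.9/1.654e+05] = -1.8 log₁₀[1.53e-07 + 4.17e-05] = 7.881, so f = 0.0161.
Total minor-loss coefficient ΣK = 2·0.34 + 1·1.6 + 1·0.47 = 2.75.
ΔP = [f·L/D + ΣK]·(ρV²/2) = [0.0161·159/0.411 + 2.75]·(0.675·6.679²/2) = [6.229 + 2.75]·15.06 = 135.2 Pa.

ΔP ≈ 135 Pa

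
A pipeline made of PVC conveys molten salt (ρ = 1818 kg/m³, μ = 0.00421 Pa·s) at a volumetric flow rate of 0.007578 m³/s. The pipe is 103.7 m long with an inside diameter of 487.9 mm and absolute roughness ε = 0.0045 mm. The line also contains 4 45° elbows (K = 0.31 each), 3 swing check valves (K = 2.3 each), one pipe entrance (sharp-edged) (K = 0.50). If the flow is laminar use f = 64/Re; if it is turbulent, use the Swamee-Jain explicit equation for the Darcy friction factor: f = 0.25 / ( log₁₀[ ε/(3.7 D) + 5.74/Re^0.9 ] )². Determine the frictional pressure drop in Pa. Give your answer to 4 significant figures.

ΔP ≈ 23.18 Pa

Cross-sectional area A = πD²/4 = π(0.4879)²/4 = 0.187 m²; mean velocity V = Q/A = 0.007578/0.187 = 0.04053 m/s.
Reynolds number Re = ρVD/μ = 1818 · 0.04053 · 0.4879 / 0.00421 = 8540.
Re > 4000 → turbulent. Relative roughness ε/D = 4.5e-06/0.4879 = 9.22e-06. Swamee-Jain: f = 0.25/(log₁₀[9.22e-06/3.7 + 5.74/8540^0.9])² = 0.25/(log₁₀[2.49e-06 + 0.00166])² = 0.25/(-2.779)² = 0.03238.
Total minor-loss coefficient ΣK = 4·0.31 + 3·2.3 + 1·0.5 = 8.64.
ΔP = [f·L/D + ΣK]·(ρV²/2) = [0.03238·103.7/0.4879 + 8.64]·(1818·0.04053²/2) = [6.882 + 8.64]·1.493 = 23.18 Pa.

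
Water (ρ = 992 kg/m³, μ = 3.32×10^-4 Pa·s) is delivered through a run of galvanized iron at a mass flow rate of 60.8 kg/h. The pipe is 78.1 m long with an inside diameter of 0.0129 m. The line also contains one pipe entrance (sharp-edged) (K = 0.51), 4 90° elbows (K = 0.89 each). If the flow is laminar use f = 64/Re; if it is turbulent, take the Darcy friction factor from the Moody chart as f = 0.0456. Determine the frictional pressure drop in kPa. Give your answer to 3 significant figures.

ṁ = 60.8 kg/h = 60.8/3600 = 0.01689 kg/s.
A = πD²/4 = π(0.0129)²/4 = 0.0001307 m²; mean velocity V = ṁ/(ρA) = 0.01689/(992 · 0.0001307) = 0.1303 m/s.
Reynolds number Re = ρVD/μ = 992 · 0.1303 · 0.0129 / 0.000332 = 5021.
Re > 4000 → turbulent; use the Moody-chart value f = 0.0456.
Total minor-loss coefficient ΣK = 1·0.51 + 4·0.89 = 4.07.
ΔP = [f·L/D + ΣK]·(ρV²/2) = [0.0456·78.1/0.0129 + 4.07]·(992·0.1303²/2) = [276.1 + 4.07]·8.416 = 2358 Pa.
ΔP = 2358 Pa = 2.36 kPa.

ΔP ≈ 2.36 kPa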